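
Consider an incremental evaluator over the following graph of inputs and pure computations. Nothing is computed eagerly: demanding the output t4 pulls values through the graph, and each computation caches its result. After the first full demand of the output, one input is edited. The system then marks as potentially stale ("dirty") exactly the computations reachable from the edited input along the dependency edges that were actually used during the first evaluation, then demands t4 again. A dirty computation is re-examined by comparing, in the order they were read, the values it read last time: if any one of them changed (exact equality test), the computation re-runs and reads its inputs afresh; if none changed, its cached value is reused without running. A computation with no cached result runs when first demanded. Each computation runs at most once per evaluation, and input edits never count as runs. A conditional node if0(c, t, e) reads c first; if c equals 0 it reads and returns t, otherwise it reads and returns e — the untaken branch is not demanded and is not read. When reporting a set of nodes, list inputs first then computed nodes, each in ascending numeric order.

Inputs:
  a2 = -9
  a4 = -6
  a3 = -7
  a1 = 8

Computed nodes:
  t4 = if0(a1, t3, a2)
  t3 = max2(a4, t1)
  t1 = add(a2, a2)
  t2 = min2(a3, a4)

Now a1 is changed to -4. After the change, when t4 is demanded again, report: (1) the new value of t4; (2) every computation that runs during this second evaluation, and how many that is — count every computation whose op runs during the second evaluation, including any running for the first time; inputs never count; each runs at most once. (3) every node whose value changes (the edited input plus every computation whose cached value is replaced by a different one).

t4 now evaluates to -9.
Run set: t4 (1 run).
Changed values: a1.

Initial pass — values computed on the first demand:
  t4 = if0(a1=8 -> else branch a2) = -9

Second demand — change propagation:
  t4: re-runs because a1 8->-4; new result -9 (unchanged).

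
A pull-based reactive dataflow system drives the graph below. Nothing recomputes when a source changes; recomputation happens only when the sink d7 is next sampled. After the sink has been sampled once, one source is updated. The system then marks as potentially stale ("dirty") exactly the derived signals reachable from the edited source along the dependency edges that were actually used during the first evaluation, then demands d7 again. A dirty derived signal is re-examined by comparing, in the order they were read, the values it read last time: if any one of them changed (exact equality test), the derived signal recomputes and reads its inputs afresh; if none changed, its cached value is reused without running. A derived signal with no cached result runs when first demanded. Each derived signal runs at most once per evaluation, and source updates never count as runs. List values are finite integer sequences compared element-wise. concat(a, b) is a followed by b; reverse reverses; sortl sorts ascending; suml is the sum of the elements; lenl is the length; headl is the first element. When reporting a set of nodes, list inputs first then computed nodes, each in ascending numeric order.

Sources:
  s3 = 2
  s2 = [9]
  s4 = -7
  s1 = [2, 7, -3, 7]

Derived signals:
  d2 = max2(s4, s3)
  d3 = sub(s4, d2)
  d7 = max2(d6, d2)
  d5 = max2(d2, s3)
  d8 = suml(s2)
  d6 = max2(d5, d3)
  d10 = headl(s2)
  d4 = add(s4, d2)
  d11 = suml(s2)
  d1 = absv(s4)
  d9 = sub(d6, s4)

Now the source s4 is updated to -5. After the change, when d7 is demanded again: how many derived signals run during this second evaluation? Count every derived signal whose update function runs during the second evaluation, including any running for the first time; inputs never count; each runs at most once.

Derived signals that run: d2, d3, d6 — 3 in total.
Key observation: the cutoff stops propagation at d5 — its inputs' values are unchanged, so it reuses its cache.

First evaluation (everything demanded from the output):
  d2 = max2(-7, 2) = 2
  d3 = sub(-7, 2) = -9
  d5 = max2(2, 2) = 2
  d6 = max2(2, -9) = 2
  d7 = max2(2, 2) = 2

Propagation after the edit:
  d2: runs — s4 -7->-5; result 2 (same value as before).
  d3: runs — s4 -7->-5; result -7.
  d5: checked — values it read are unchanged (d2 unchanged, s3 unchanged); reused cached 2 without running.
  d6: runs — d3 -9->-7; result 2 (same value as before).
  d7: checked — values it read are unchanged (d6 unchanged, d2 unchanged); reused cached 2 without running.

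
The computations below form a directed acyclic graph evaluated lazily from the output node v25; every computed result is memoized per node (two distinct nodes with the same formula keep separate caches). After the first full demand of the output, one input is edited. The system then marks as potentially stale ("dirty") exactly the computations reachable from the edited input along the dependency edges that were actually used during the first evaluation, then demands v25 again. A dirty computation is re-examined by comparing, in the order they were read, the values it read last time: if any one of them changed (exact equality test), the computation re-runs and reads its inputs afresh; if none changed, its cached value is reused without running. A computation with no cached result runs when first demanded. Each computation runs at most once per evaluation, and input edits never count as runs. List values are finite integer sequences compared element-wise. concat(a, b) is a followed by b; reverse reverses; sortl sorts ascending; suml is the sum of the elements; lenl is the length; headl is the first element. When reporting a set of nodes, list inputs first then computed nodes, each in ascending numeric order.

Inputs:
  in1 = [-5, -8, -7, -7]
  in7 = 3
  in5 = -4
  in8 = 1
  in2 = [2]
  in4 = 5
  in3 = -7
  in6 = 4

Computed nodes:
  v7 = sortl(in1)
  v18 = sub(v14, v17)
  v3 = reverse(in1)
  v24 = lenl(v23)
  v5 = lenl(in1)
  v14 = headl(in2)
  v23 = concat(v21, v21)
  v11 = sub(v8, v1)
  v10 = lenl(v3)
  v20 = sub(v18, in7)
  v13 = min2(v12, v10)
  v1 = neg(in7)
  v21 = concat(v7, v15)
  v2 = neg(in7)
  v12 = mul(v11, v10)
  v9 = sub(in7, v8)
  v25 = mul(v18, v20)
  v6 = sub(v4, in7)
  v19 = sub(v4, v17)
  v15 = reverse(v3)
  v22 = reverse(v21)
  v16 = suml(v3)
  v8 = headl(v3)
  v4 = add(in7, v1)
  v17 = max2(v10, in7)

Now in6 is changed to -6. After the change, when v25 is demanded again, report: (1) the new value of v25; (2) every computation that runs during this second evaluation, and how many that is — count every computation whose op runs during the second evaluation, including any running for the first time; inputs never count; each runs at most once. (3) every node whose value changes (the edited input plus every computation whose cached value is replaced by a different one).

Demanding v25 again yields 10.
0 computations run: none.
The nodes whose values change: in6.
Note the shortcut — nothing in the graph depends on in6 at all, so no recomputation happens.

First demand of the output computes:
  v3 = reverse([-5, -8, -7, -7]) = [-7, -7, -8, -5]
  v10 = lenl([-7, -7, -8, -5]) = 4
  v14 = headl([2]) = 2
  v17 = max2(4, 3) = 4
  v18 = sub(2, 4) = -2
  v20 = sub(-2, 3) = -5
  v25 = mul(-2, -5) = 10

After the edit, cleaning proceeds:
  no node depends on in6 at all; the second demand re-runs nothing.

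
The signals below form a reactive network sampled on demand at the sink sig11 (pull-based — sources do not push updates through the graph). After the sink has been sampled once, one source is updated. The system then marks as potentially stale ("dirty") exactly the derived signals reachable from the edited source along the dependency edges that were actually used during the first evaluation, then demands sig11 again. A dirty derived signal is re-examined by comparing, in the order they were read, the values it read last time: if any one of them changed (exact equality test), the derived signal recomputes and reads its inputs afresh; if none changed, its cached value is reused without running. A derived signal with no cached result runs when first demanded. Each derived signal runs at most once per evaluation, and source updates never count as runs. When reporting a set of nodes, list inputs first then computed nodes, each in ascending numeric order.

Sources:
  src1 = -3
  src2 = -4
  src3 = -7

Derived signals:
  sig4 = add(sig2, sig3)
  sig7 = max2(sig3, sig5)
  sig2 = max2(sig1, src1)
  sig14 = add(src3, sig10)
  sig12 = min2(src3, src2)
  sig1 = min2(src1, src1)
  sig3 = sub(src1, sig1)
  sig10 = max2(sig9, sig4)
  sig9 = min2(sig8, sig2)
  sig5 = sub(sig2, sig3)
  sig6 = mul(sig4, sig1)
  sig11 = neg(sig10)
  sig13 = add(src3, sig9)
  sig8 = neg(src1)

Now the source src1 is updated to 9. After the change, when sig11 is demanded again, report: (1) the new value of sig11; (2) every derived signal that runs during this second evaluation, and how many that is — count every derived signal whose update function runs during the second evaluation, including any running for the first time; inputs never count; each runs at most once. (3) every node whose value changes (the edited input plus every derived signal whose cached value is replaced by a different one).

sig11 now evaluates to -9.
Run set: sig1, sig2, sig3, sig4, sig8, sig9, sig10, sig11 (8 run).
Changed values: src1, sig1, sig2, sig4, sig8, sig9, sig10, sig11.

Initial pass — values computed on the first demand:
  sig1 = min2(-3, -3) = -3
  sig2 = max2(-3, -3) = -3
  sig3 = sub(-3, -3) = 0
  sig4 = add(-3, 0) = -3
  sig8 = neg(-3) = 3
  sig9 = min2(3, -3) = -3
  sig10 = max2(-3, -3) = -3
  sig11 = neg(-3) = 3

Second demand — change propagation:
  sig1: re-runs because src1 -3->9; src1 -3->9; new result 9.
  sig2: re-runs because sig1 -3->9; src1 -3->9; new result 9.
  sig3: re-runs because src1 -3->9; sig1 -3->9; new result 0 (unchanged).
  sig4: re-runs because sig2 -3->9; new result 9.
  sig8: re-runs because src1 -3->9; new result -9.
  sig9: re-runs because sig8 3->-9; sig2 -3->9; new result -9.
  sig10: re-runs because sig9 -3->-9; sig4 -3->9; new result 9.
  sig11: re-runs because sig10 -3->9; new result -9.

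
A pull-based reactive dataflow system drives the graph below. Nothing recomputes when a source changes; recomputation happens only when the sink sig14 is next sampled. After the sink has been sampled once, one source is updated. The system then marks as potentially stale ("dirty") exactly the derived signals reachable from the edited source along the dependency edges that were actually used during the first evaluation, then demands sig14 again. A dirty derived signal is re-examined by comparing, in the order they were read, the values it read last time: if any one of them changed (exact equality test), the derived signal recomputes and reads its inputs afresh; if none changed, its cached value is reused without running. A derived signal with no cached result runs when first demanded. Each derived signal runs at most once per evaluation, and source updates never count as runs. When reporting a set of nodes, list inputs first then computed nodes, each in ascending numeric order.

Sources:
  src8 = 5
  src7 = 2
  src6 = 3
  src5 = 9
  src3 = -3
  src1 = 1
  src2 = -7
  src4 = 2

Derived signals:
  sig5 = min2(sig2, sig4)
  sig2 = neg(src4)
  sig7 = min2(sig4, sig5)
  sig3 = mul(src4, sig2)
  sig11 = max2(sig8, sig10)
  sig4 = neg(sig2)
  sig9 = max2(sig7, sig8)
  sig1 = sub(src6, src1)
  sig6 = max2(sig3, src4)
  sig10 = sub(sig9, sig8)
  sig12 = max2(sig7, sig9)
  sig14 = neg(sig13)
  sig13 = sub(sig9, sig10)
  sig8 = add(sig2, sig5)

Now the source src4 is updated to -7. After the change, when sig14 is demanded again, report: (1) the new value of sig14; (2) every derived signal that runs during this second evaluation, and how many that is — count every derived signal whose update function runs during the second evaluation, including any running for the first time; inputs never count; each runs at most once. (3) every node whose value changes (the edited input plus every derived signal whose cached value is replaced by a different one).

First evaluation (everything demanded from the output):
  sig2 = neg(2) = -2
  sig4 = neg(-2) = 2
  sig5 = min2(-2, 2) = -2
  sig7 = min2(2, -2) = -2
  sig8 = add(-2, -2) = -4
  sig9 = max2(-2, -4) = -2
  sig10 = sub(-2, -4) = 2
  sig13 = sub(-2, 2) = -4
  sig14 = neg(-4) = 4

Propagation after the edit:
  sig2: runs — src4 2->-7; result 7.
  sig4: runs — sig2 -2->7; result -7.
  sig5: runs — sig2 -2->7; sig4 2->-7; result -7.
  sig7: runs — sig4 2->-7; sig5 -2->-7; result -7.
  sig8: runs — sig2 -2->7; sig5 -2->-7; result 0.
  sig9: runs — sig7 -2->-7; sig8 -4->0; result 0.
  sig10: runs — sig9 -2->0; sig8 -4->0; result 0.
  sig13: runs — sig9 -2->0; sig10 2->0; result 0.
  sig14: runs — sig13 -4->0; result 0.

New value of sig14: 0.
Derived signals that run: sig2, sig4, sig5, sig7, sig8, sig9, sig10, sig13, sig14 — 9 in total.
Values that change: src4, sig2, sig4, sig5, sig7, sig8, sig9, sig10, sig13, sig14.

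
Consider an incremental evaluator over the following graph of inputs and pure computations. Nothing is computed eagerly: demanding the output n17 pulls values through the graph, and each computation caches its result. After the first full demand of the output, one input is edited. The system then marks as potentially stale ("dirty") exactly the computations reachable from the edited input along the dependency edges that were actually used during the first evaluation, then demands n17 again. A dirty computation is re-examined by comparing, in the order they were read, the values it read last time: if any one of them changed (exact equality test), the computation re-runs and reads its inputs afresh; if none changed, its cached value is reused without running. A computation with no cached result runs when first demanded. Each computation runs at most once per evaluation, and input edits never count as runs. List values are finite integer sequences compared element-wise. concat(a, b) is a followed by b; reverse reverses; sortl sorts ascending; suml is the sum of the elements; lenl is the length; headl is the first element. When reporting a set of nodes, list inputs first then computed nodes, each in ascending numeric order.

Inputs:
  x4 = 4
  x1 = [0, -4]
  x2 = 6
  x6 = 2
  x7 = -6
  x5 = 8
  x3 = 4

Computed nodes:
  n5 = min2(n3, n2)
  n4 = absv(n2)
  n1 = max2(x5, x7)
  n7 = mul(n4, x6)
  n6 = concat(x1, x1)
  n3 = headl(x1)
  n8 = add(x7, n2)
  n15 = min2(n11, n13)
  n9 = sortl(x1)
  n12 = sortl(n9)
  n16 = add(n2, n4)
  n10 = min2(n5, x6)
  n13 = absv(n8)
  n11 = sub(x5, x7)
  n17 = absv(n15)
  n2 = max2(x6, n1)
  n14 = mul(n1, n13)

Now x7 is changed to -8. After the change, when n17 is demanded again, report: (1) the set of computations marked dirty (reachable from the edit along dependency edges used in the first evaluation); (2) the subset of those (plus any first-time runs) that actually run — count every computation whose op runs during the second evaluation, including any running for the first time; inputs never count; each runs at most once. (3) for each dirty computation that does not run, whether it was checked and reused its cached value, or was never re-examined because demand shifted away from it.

Initial pass — values computed on the first demand:
  n1 = max2(8, -6) = 8
  n2 = max2(2, 8) = 8
  n8 = add(-6, 8) = 2
  n11 = sub(8, -6) = 14
  n13 = absv(2) = 2
  n15 = min2(14, 2) = 2
  n17 = absv(2) = 2

Second demand — change propagation:
  n1: re-runs because x7 -6->-8; new result 8 (unchanged).
  n2: re-examined; everything it read last time is the same (x6 unchanged, n1 unchanged) — cache 8 kept, no run.
  n8: re-runs because x7 -6->-8; new result 0.
  n11: re-runs because x7 -6->-8; new result 16.
  n13: re-runs because n8 2->0; new result 0.
  n15: re-runs because n11 14->16; n13 2->0; new result 0.
  n17: re-runs because n15 2->0; new result 0.

The important point: at n2 every value read last time is unchanged, so the dirty flag clears without a run.

Dirty set: n1, n2, n8, n11, n13, n15, n17.
Run set: n1, n8, n11, n13, n15, n17 (6 run).
Re-examined without running (cache reused): n2.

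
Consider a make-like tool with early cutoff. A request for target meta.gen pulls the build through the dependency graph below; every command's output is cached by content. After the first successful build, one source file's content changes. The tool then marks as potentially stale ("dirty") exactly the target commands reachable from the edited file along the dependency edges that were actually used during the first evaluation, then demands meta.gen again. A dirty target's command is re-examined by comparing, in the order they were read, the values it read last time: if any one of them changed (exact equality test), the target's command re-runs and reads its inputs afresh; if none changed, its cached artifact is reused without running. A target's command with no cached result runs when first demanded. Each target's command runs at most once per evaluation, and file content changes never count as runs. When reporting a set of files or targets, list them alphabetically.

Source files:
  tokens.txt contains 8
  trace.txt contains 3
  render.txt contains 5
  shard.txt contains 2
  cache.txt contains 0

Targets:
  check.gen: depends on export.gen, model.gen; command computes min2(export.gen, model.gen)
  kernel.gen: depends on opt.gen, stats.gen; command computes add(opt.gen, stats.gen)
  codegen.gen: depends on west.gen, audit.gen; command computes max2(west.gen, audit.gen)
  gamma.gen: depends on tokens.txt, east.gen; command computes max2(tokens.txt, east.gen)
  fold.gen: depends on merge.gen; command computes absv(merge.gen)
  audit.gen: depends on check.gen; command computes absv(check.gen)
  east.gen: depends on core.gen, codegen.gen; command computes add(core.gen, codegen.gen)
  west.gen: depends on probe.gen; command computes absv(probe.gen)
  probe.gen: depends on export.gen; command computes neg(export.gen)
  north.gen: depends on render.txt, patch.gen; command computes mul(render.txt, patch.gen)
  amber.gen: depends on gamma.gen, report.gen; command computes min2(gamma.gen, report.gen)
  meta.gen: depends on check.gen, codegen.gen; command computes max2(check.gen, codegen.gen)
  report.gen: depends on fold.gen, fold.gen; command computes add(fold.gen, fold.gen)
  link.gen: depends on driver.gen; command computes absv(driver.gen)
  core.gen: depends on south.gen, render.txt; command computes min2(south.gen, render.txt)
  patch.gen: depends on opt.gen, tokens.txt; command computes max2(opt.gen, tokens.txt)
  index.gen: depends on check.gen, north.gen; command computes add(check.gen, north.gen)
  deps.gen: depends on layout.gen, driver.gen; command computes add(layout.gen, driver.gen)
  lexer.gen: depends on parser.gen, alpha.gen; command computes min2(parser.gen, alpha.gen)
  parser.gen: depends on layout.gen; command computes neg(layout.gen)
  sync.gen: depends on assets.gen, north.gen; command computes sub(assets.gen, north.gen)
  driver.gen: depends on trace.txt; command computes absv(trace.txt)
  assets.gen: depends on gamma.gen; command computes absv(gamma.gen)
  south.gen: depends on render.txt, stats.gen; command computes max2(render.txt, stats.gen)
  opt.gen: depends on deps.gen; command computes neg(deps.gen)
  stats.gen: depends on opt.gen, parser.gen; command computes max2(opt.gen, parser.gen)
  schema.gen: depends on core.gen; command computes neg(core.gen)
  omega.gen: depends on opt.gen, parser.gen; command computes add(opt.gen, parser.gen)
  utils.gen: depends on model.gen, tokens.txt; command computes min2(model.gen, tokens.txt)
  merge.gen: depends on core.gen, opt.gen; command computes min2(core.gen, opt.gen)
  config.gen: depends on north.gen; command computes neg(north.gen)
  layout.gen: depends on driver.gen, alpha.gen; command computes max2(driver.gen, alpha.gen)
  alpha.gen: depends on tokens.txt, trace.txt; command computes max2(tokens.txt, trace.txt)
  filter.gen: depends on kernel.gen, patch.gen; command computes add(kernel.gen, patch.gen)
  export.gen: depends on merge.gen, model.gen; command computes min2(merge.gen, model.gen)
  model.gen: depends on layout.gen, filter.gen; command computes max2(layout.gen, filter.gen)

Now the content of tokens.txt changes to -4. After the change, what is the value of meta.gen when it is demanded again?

Demanding meta.gen again yields 6.
Note where the cutoff bites: core.gen is checked, finds nothing changed, and keeps its cache.

First demand of the output computes:
  alpha.gen = max2(8, 3) = 8
  driver.gen = absv(3) = 3
  layout.gen = max2(3, 8) = 8
  deps.gen = add(8, 3) = 11
  opt.gen = neg(11) = -11
  parser.gen = neg(8) = -8
  patch.gen = max2(-11, 8) = 8
  stats.gen = max2(-11, -8) = -8
  kernel.gen = add(-11, -8) = -19
  filter.gen = add(-19, 8) = -11
  model.gen = max2(8, -11) = 8
  south.gen = max2(5, -8) = 5
  core.gen = min2(5, 5) = 5
  merge.gen = min2(5, -11) = -11
  export.gen = min2(-11, 8) = -11
  check.gen = min2(-11, 8) = -11
  audit.gen = absv(-11) = 11
  probe.gen = neg(-11) = 11
  west.gen = absv(11) = 11
  codegen.gen = max2(11, 11) = 11
  meta.gen = max2(-11, 11) = 11

After the edit, cleaning proceeds:
  alpha.gen: a read changed (tokens.txt 8->-4) — executes, giving 3.
  layout.gen: a read changed (alpha.gen 8->3) — executes, giving 3.
  deps.gen: a read changed (layout.gen 8->3) — executes, giving 6.
  opt.gen: a read changed (deps.gen 11->6) — executes, giving -6.
  parser.gen: a read changed (layout.gen 8->3) — executes, giving -3.
  patch.gen: a read changed (opt.gen -11->-6; tokens.txt 8->-4) — executes, giving -4.
  stats.gen: a read changed (opt.gen -11->-6; parser.gen -8->-3) — executes, giving -3.
  kernel.gen: a read changed (opt.gen -11->-6; stats.gen -8->-3) — executes, giving -9.
  filter.gen: a read changed (kernel.gen -19->-9; patch.gen 8->-4) — executes, giving -13.
  model.gen: a read changed (layout.gen 8->3; filter.gen -11->-13) — executes, giving 3.
  south.gen: a read changed (stats.gen -8->-3) — executes, giving 5 — identical to its old value.
  core.gen: dirty, but its reads are unchanged (south.gen unchanged, render.txt unchanged); cached 5 stands.
  merge.gen: a read changed (opt.gen -11->-6) — executes, giving -6.
  export.gen: a read changed (merge.gen -11->-6; model.gen 8->3) — executes, giving -6.
  check.gen: a read changed (export.gen -11->-6; model.gen 8->3) — executes, giving -6.
  audit.gen: a read changed (check.gen -11->-6) — executes, giving 6.
  probe.gen: a read changed (export.gen -11->-6) — executes, giving 6.
  west.gen: a read changed (probe.gen 11->6) — executes, giving 6.
  codegen.gen: a read changed (west.gen 11->6; audit.gen 11->6) — executes, giving 6.
  meta.gen: a read changed (check.gen -11->-6; codegen.gen 11->6) — executes, giving 6.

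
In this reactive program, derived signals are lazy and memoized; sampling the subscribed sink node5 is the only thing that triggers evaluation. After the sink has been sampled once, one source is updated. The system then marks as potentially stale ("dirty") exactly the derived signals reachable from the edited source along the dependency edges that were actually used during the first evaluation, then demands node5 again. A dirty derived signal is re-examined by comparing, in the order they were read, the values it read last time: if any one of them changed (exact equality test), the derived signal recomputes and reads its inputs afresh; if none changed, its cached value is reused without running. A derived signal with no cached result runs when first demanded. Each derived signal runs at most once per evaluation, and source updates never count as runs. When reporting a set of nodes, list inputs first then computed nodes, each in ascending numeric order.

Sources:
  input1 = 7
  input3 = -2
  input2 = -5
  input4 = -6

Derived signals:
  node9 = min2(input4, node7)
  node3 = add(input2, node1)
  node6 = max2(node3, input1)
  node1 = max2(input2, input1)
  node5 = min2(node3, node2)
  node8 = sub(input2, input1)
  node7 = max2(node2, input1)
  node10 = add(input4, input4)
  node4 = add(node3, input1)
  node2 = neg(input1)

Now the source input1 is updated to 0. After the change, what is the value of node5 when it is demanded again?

Demanding node5 again yields -5.

First demand of the output computes:
  node1 = max2(-5, 7) = 7
  node2 = neg(7) = -7
  node3 = add(-5, 7) = 2
  node5 = min2(2, -7) = -7

After the edit, cleaning proceeds:
  node1: a read changed (input1 7->0) — executes, giving 0.
  node2: a read changed (input1 7->0) — executes, giving 0.
  node3: a read changed (node1 7->0) — executes, giving -5.
  node5: a read changed (node3 2->-5; node2 -7->0) — executes, giving -5.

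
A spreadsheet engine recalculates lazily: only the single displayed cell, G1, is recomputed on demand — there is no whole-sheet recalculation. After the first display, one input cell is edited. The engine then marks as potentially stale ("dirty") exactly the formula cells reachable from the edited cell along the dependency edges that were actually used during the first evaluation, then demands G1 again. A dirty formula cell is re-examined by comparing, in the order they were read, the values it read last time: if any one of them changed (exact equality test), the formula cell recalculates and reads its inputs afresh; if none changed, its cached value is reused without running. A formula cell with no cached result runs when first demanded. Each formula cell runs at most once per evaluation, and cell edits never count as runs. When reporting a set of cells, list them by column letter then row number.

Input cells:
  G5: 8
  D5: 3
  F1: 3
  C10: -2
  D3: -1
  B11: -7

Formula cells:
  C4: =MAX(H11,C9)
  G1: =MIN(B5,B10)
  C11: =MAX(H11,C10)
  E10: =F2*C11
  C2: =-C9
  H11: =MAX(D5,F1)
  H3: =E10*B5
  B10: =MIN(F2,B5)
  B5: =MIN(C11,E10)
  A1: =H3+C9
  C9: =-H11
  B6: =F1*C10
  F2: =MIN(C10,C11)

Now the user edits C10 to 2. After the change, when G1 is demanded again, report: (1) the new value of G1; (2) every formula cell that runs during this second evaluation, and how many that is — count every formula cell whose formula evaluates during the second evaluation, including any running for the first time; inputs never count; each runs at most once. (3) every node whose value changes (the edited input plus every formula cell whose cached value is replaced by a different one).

New value of G1: 2.
Formula cells that run: B5, B10, C11, E10, F2, G1 — 6 in total.
Values that change: B5, B10, C10, E10, F2, G1.

First evaluation (everything demanded from the output):
  H11 = MAX(3, 3) = 3
  C11 = MAX(3, -2) = 3
  F2 = MIN(-2, 3) = -2
  E10 = -2 * 3 = -6
  B5 = MIN(3, -6) = -6
  B10 = MIN(-2, -6) = -6
  G1 = MIN(-6, -6) = -6

Propagation after the edit:
  C11: runs — C10 -2->2; result 3 (same value as before).
  F2: runs — C10 -2->2; result 2.
  E10: runs — F2 -2->2; result 6.
  B5: runs — E10 -6->6; result 3.
  B10: runs — F2 -2->2; B5 -6->3; result 2.
  G1: runs — B5 -6->3; B10 -6->2; result 2.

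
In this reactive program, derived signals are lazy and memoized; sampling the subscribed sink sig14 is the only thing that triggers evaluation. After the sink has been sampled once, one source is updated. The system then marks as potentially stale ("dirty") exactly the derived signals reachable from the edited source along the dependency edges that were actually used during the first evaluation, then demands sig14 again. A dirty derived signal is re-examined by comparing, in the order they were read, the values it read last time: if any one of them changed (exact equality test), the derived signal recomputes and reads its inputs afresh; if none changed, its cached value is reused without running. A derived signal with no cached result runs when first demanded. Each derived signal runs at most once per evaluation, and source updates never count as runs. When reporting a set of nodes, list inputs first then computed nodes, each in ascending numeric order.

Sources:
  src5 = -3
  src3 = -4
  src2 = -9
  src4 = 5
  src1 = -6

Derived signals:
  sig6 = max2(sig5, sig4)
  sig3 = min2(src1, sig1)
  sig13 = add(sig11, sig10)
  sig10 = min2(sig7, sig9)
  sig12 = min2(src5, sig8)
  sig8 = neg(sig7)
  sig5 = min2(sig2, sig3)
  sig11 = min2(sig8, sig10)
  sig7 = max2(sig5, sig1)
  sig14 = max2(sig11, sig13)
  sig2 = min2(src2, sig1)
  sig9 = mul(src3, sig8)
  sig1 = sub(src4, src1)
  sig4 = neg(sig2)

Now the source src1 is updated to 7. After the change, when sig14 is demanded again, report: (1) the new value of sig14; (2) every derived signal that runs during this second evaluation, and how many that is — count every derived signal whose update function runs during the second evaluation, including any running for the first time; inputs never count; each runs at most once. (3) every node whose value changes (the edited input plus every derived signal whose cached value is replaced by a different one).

First demand of the output computes:
  sig1 = sub(5, -6) = 11
  sig2 = min2(-9, 11) = -9
  sig3 = min2(-6, 11) = -6
  sig5 = min2(-9, -6) = -9
  sig7 = max2(-9, 11) = 11
  sig8 = neg(11) = -11
  sig9 = mul(-4, -11) = 44
  sig10 = min2(11, 44) = 11
  sig11 = min2(-11, 11) = -11
  sig13 = add(-11, 11) = 0
  sig14 = max2(-11, 0) = 0

After the edit, cleaning proceeds:
  sig1: a read changed (src1 -6->7) — executes, giving -2.
  sig2: a read changed (sig1 11->-2) — executes, giving -9 — identical to its old value.
  sig3: a read changed (src1 -6->7; sig1 11->-2) — executes, giving -2.
  sig5: a read changed (sig3 -6->-2) — executes, giving -9 — identical to its old value.
  sig7: a read changed (sig1 11->-2) — executes, giving -2.
  sig8: a read changed (sig7 11->-2) — executes, giving 2.
  sig9: a read changed (sig8 -11->2) — executes, giving -8.
  sig10: a read changed (sig7 11->-2; sig9 44->-8) — executes, giving -8.
  sig11: a read changed (sig8 -11->2; sig10 11->-8) — executes, giving -8.
  sig13: a read changed (sig11 -11->-8; sig10 11->-8) — executes, giving -16.
  sig14: a read changed (sig11 -11->-8; sig13 0->-16) — executes, giving -8.

Demanding sig14 again yields -8.
11 derived signals run: sig1, sig2, sig3, sig5, sig7, sig8, sig9, sig10, sig11, sig13, sig14.
The nodes whose values change: src1, sig1, sig3, sig7, sig8, sig9, sig10, sig11, sig13, sig14.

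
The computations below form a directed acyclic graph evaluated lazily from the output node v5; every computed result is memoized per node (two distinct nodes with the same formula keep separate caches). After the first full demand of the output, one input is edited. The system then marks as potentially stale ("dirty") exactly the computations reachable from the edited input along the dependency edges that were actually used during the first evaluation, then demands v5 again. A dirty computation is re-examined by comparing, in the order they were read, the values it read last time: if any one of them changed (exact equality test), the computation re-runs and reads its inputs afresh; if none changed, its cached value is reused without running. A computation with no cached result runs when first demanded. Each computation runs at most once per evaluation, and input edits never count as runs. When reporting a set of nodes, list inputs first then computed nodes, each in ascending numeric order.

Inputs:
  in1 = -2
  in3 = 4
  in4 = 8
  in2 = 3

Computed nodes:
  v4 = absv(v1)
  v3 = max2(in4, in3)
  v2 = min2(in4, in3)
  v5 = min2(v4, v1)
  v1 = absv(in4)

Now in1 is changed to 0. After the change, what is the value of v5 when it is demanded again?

Demanding v5 again yields 8.
Note the shortcut — nothing in the graph depends on in1 at all, so no recomputation happens.

First demand of the output computes:
  v1 = absv(8) = 8
  v4 = absv(8) = 8
  v5 = min2(8, 8) = 8

After the edit, cleaning proceeds:
  no node depends on in1 at all; the second demand re-runs nothing.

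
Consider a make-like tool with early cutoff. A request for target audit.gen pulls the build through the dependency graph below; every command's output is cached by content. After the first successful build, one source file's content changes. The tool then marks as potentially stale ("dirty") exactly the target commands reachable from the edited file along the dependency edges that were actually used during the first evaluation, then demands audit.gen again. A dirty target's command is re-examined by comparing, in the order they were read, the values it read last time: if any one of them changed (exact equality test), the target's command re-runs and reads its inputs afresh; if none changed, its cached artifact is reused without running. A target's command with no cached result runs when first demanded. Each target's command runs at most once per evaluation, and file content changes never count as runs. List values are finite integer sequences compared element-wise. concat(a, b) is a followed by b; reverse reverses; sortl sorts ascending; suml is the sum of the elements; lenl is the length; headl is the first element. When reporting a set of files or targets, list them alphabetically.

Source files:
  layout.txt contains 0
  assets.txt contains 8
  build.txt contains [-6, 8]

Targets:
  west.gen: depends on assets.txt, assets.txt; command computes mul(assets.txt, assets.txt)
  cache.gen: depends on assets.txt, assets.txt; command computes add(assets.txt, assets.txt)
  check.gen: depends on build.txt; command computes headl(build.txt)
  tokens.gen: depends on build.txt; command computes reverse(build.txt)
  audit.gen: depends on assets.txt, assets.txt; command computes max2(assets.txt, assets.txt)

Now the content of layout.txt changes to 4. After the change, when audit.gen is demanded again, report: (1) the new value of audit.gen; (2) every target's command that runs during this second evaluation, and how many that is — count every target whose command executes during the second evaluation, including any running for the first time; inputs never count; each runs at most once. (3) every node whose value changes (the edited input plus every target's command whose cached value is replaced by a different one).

First demand of the output computes:
  audit.gen = max2(8, 8) = 8

After the edit, cleaning proceeds:
  no node depends on layout.txt at all; the second demand re-runs nothing.

Note the shortcut — nothing in the graph depends on layout.txt at all, so no recomputation happens.

Demanding audit.gen again yields 8.
0 target commands run: none.
The nodes whose values change: layout.txt.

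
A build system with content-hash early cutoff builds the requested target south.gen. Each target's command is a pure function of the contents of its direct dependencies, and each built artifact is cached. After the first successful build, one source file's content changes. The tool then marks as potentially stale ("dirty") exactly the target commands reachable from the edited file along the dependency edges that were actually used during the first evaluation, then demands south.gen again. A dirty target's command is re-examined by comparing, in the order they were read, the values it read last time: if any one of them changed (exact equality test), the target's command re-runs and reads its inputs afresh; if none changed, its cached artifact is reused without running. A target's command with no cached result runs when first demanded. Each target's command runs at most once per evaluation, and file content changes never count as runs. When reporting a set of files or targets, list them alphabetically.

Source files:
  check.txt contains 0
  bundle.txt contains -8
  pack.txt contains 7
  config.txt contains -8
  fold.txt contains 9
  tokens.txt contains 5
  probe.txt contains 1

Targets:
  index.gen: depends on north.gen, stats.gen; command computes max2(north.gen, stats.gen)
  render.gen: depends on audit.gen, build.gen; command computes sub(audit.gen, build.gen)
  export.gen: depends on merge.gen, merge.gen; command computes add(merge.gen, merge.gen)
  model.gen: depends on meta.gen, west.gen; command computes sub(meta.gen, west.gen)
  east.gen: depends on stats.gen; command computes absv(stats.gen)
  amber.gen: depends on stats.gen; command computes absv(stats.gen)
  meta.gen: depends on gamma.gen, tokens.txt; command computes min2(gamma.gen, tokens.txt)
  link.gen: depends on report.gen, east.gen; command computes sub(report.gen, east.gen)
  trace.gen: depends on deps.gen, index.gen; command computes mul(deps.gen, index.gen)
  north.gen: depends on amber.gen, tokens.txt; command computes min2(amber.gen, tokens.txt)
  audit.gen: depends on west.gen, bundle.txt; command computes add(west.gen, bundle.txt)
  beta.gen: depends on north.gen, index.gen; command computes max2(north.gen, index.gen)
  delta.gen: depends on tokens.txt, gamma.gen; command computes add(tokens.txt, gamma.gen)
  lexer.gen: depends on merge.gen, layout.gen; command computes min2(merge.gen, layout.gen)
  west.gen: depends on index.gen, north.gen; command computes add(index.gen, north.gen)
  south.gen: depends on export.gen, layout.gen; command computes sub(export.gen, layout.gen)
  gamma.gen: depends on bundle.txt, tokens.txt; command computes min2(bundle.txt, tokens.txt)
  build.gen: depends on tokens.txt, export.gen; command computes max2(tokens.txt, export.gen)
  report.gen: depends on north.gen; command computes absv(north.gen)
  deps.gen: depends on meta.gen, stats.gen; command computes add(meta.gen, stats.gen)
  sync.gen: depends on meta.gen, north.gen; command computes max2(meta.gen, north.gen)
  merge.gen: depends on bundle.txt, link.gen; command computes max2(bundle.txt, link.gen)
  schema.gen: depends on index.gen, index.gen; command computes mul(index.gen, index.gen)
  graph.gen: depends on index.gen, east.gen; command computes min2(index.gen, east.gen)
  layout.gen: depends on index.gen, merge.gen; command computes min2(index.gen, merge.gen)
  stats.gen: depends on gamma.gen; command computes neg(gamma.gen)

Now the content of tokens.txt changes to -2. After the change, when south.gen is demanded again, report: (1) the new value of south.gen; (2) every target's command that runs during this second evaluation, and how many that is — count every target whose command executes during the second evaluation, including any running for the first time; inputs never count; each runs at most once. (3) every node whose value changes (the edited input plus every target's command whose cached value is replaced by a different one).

New value of south.gen: -6.
Target commands that run: export.gen, gamma.gen, index.gen, layout.gen, link.gen, merge.gen, north.gen, report.gen, south.gen — 9 in total.
Values that change: export.gen, layout.gen, link.gen, merge.gen, north.gen, report.gen, south.gen, tokens.txt.
Key observation: the cutoff stops propagation at stats.gen — its inputs' values are unchanged, so it reuses its cache.

First evaluation (everything demanded from the output):
  gamma.gen = min2(-8, 5) = -8
  stats.gen = neg(-8) = 8
  amber.gen = absv(8) = 8
  east.gen = absv(8) = 8
  north.gen = min2(8, 5) = 5
  index.gen = max2(5, 8) = 8
  report.gen = absv(5) = 5
  link.gen = sub(5, 8) = -3
  merge.gen = max2(-8, -3) = -3
  export.gen = add(-3, -3) = -6
  layout.gen = min2(8, -3) = -3
  south.gen = sub(-6, -3) = -3

Propagation after the edit:
  gamma.gen: runs — tokens.txt 5->-2; result -8 (same value as before).
  stats.gen: checked — values it read are unchanged (gamma.gen unchanged); reused cached 8 without running.
  amber.gen: checked — values it read are unchanged (stats.gen unchanged); reused cached 8 without running.
  east.gen: checked — values it read are unchanged (stats.gen unchanged); reused cached 8 without running.
  north.gen: runs — tokens.txt 5->-2; result -2.
  index.gen: runs — north.gen 5->-2; result 8 (same value as before).
  report.gen: runs — north.gen 5->-2; result 2.
  link.gen: runs — report.gen 5->2; result -6.
  merge.gen: runs — link.gen -3->-6; result -6.
  export.gen: runs — merge.gen -3->-6; merge.gen -3->-6; result -12.
  layout.gen: runs — merge.gen -3->-6; result -6.
  south.gen: runs — export.gen -6->-12; layout.gen -3->-6; result -6.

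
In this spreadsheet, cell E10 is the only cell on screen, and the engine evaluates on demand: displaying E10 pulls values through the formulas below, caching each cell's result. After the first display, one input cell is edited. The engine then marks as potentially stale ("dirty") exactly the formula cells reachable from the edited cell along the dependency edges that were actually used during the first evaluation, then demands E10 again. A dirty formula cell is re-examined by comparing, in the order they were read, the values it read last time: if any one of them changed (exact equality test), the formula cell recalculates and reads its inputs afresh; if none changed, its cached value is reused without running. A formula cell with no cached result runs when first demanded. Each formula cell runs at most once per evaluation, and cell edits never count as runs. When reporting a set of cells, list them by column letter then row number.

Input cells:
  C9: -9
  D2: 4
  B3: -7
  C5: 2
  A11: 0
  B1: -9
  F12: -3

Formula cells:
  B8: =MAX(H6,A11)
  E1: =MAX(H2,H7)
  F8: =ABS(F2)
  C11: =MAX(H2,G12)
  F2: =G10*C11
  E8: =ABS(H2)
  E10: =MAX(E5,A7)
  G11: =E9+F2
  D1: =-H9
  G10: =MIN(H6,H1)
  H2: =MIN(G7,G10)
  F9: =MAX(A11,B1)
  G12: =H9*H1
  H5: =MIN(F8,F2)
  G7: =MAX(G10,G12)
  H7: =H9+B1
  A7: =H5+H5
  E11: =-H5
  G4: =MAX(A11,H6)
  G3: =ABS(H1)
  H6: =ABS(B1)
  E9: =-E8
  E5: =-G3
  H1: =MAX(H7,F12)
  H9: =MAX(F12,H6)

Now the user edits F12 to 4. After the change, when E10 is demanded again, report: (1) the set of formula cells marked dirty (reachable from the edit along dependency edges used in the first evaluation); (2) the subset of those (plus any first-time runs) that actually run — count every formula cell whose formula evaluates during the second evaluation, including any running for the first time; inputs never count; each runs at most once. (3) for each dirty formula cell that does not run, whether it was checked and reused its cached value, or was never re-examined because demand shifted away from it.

Dirty set: A7, C11, E5, E10, F2, F8, G3, G7, G10, G12, H1, H2, H5, H7, H9.
Run set: A7, C11, E5, E10, F2, F8, G3, G7, G10, G12, H1, H2, H5, H9 (14 run).
Re-examined without running (cache reused): H7.
The important point: at H7 every value read last time is unchanged, so the dirty flag clears without a run.

Initial pass — values computed on the first demand:
  H6 = ABS(-9) = 9
  H9 = MAX(-3, 9) = 9
  H7 = 9 + -9 = 0
  H1 = MAX(0, -3) = 0
  G3 = ABS(0) = 0
  E5 = -(0) = 0
  G10 = MIN(9, 0) = 0
  G12 = 9 * 0 = 0
  G7 = MAX(0, 0) = 0
  H2 = MIN(0, 0) = 0
  C11 = MAX(0, 0) = 0
  F2 = 0 * 0 = 0
  F8 = ABS(0) = 0
  H5 = MIN(0, 0) = 0
  A7 = 0 + 0 = 0
  E10 = MAX(0, 0) = 0

Second demand — change propagation:
  H9: re-runs because F12 -3->4; new result 9 (unchanged).
  H7: re-examined; everything it read last time is the same (H9 unchanged, B1 unchanged) — cache 0 kept, no run.
  H1: re-runs because F12 -3->4; new result 4.
  G3: re-runs because H1 0->4; new result 4.
  E5: re-runs because G3 0->4; new result -4.
  G10: re-runs because H1 0->4; new result 4.
  G12: re-runs because H1 0->4; new result 36.
  G7: re-runs because G10 0->4; G12 0->36; new result 36.
  H2: re-runs because G7 0->36; G10 0->4; new result 4.
  C11: re-runs because H2 0->4; G12 0->36; new result 36.
  F2: re-runs because G10 0->4; C11 0->36; new result 144.
  F8: re-runs because F2 0->144; new result 144.
  H5: re-runs because F8 0->144; F2 0->144; new result 144.
  A7: re-runs because H5 0->144; H5 0->144; new result 288.
  E10: re-runs because E5 0->-4; A7 0->288; new result 288.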